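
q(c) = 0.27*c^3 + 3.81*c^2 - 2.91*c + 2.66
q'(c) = 0.81*c^2 + 7.62*c - 2.91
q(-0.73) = 6.71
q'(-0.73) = -8.04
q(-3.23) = 42.71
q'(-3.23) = -19.07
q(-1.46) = 14.19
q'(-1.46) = -12.31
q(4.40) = 86.62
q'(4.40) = 46.30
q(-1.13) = 10.42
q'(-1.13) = -10.49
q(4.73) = 102.71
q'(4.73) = 51.25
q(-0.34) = 4.08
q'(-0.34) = -5.41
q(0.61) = 2.36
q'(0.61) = 2.04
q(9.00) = 481.91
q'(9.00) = 131.28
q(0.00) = 2.66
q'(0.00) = -2.91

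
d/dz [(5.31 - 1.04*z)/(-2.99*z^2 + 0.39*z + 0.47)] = (-3.1096*z^2 + 31.7538*z - 2.5597)/(8.9401*z^4 - 2.3322*z^3 - 2.6585*z^2 + 0.3666*z + 0.2209)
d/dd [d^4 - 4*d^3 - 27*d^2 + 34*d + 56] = 4*d^3 - 12*d^2 - 54*d + 34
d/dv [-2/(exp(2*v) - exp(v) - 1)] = (4*exp(v) - 2)*exp(v)/(-exp(2*v) + exp(v) + 1)^2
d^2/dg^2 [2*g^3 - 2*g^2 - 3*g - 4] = 12*g - 4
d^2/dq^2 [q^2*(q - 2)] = 6*q - 4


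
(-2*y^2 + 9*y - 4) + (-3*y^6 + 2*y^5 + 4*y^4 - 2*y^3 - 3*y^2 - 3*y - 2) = -3*y^6 + 2*y^5 + 4*y^4 - 2*y^3 - 5*y^2 + 6*y - 6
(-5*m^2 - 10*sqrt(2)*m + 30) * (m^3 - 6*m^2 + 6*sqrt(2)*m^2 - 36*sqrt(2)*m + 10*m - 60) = -5*m^5 - 40*sqrt(2)*m^4 + 30*m^4 - 140*m^3 + 240*sqrt(2)*m^3 + 80*sqrt(2)*m^2 + 840*m^2 - 480*sqrt(2)*m + 300*m - 1800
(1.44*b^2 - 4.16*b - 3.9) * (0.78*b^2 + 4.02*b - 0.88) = 1.1232*b^4 + 2.544*b^3 - 21.0324*b^2 - 12.0172*b + 3.432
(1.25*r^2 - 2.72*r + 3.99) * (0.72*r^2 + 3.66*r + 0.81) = 0.9*r^4 + 2.6166*r^3 - 6.0699*r^2 + 12.4002*r + 3.2319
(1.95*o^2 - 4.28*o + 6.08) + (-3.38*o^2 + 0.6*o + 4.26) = -1.43*o^2 - 3.68*o + 10.34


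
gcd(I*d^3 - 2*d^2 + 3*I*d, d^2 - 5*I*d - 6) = 1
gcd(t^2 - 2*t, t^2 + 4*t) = t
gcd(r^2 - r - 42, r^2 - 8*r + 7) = r - 7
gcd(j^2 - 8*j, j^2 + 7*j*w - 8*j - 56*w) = j - 8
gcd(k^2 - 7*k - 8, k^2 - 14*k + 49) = 1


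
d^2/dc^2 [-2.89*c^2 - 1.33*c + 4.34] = -5.78000000000000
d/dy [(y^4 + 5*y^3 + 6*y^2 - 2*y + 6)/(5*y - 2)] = (15*y^4 + 42*y^3 - 24*y - 26)/(25*y^2 - 20*y + 4)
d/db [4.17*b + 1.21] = 4.17000000000000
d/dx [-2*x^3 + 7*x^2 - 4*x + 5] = -6*x^2 + 14*x - 4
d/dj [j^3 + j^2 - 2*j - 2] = 3*j^2 + 2*j - 2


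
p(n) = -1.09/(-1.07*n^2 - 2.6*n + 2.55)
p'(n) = -1.09*(2.14*n + 2.6)/(-1.07*n^2 - 2.6*n + 2.55)^2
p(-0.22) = -0.36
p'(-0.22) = -0.25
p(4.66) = 0.03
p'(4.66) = -0.01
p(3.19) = 0.07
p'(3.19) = -0.04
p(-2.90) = -1.00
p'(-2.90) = 3.30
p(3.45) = 0.06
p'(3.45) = -0.03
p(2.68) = 0.09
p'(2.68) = -0.06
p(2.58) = 0.10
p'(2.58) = -0.07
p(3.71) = 0.05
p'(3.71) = -0.02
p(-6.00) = 0.05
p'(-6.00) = 0.03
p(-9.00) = 0.02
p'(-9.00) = 0.00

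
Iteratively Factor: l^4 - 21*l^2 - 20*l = (l + 4)*(l^3 - 4*l^2 - 5*l) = (l - 5)*(l + 4)*(l^2 + l) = l*(l - 5)*(l + 4)*(l + 1)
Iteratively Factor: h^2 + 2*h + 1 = (h + 1)*(h + 1)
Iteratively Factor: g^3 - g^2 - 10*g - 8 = (g - 4)*(g^2 + 3*g + 2) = (g - 4)*(g + 1)*(g + 2)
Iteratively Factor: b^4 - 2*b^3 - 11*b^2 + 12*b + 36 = (b - 3)*(b^3 + b^2 - 8*b - 12) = (b - 3)*(b + 2)*(b^2 - b - 6) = (b - 3)^2*(b + 2)*(b + 2)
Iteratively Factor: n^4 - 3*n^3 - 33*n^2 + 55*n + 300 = (n + 4)*(n^3 - 7*n^2 - 5*n + 75) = (n - 5)*(n + 4)*(n^2 - 2*n - 15) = (n - 5)*(n + 3)*(n + 4)*(n - 5)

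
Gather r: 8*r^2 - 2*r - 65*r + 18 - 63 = 8*r^2 - 67*r - 45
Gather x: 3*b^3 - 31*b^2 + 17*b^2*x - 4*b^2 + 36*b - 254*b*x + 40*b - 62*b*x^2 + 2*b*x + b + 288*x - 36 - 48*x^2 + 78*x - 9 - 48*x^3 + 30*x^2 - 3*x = 3*b^3 - 35*b^2 + 77*b - 48*x^3 + x^2*(-62*b - 18) + x*(17*b^2 - 252*b + 363) - 45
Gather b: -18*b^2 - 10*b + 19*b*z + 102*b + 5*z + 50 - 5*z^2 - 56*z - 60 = -18*b^2 + b*(19*z + 92) - 5*z^2 - 51*z - 10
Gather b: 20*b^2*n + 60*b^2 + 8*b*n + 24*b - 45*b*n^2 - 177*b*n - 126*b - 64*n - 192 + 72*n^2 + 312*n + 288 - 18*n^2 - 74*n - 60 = b^2*(20*n + 60) + b*(-45*n^2 - 169*n - 102) + 54*n^2 + 174*n + 36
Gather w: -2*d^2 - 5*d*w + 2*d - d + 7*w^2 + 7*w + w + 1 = -2*d^2 + d + 7*w^2 + w*(8 - 5*d) + 1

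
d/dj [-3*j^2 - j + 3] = -6*j - 1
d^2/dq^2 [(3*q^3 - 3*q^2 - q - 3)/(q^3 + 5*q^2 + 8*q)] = 2*(-18*q^6 - 75*q^5 + 39*q^4 + 175*q^3 - 297*q^2 - 360*q - 192)/(q^3*(q^6 + 15*q^5 + 99*q^4 + 365*q^3 + 792*q^2 + 960*q + 512))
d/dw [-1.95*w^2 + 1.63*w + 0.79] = 1.63 - 3.9*w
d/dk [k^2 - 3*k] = 2*k - 3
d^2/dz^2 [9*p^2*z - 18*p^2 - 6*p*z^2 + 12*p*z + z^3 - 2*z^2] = -12*p + 6*z - 4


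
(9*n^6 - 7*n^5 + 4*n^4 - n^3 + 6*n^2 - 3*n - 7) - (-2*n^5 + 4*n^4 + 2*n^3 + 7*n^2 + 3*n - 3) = 9*n^6 - 5*n^5 - 3*n^3 - n^2 - 6*n - 4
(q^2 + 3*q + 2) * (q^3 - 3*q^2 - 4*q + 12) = q^5 - 11*q^3 - 6*q^2 + 28*q + 24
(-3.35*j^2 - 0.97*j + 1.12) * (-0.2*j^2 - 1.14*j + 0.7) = 0.67*j^4 + 4.013*j^3 - 1.4632*j^2 - 1.9558*j + 0.784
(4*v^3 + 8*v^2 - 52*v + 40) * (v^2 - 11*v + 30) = 4*v^5 - 36*v^4 - 20*v^3 + 852*v^2 - 2000*v + 1200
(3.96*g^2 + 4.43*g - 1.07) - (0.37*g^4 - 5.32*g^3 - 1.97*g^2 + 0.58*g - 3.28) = -0.37*g^4 + 5.32*g^3 + 5.93*g^2 + 3.85*g + 2.21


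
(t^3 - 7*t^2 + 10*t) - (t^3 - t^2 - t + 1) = -6*t^2 + 11*t - 1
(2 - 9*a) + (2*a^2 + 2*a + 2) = 2*a^2 - 7*a + 4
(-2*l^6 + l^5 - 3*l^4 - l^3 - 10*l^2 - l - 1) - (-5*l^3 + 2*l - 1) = -2*l^6 + l^5 - 3*l^4 + 4*l^3 - 10*l^2 - 3*l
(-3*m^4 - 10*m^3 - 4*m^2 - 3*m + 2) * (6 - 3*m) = 9*m^5 + 12*m^4 - 48*m^3 - 15*m^2 - 24*m + 12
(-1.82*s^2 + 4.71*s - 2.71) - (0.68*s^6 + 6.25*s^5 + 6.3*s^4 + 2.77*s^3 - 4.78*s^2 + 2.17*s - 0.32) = -0.68*s^6 - 6.25*s^5 - 6.3*s^4 - 2.77*s^3 + 2.96*s^2 + 2.54*s - 2.39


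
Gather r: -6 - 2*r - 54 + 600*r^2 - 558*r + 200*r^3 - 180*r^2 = 200*r^3 + 420*r^2 - 560*r - 60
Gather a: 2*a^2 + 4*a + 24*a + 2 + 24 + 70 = 2*a^2 + 28*a + 96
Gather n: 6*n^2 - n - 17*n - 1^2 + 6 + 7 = 6*n^2 - 18*n + 12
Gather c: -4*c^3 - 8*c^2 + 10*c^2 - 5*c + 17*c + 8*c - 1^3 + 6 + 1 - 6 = -4*c^3 + 2*c^2 + 20*c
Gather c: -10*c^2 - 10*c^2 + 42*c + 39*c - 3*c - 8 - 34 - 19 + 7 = -20*c^2 + 78*c - 54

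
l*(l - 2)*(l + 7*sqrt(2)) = l^3 - 2*l^2 + 7*sqrt(2)*l^2 - 14*sqrt(2)*l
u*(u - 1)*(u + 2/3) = u^3 - u^2/3 - 2*u/3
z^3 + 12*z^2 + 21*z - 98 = (z - 2)*(z + 7)^2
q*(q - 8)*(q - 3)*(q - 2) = q^4 - 13*q^3 + 46*q^2 - 48*q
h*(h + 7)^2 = h^3 + 14*h^2 + 49*h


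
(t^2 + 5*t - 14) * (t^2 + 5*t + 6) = t^4 + 10*t^3 + 17*t^2 - 40*t - 84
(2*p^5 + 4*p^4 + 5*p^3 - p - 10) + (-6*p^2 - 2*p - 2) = 2*p^5 + 4*p^4 + 5*p^3 - 6*p^2 - 3*p - 12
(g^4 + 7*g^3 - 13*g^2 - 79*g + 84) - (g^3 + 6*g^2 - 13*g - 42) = g^4 + 6*g^3 - 19*g^2 - 66*g + 126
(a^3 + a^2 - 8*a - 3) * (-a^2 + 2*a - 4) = -a^5 + a^4 + 6*a^3 - 17*a^2 + 26*a + 12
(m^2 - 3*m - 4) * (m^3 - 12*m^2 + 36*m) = m^5 - 15*m^4 + 68*m^3 - 60*m^2 - 144*m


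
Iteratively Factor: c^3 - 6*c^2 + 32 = (c - 4)*(c^2 - 2*c - 8) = (c - 4)*(c + 2)*(c - 4)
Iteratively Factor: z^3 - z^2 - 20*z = (z - 5)*(z^2 + 4*z) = (z - 5)*(z + 4)*(z)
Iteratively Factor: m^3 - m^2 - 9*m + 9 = (m - 1)*(m^2 - 9) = (m - 1)*(m + 3)*(m - 3)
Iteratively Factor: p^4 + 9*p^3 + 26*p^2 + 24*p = (p + 4)*(p^3 + 5*p^2 + 6*p) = (p + 3)*(p + 4)*(p^2 + 2*p) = (p + 2)*(p + 3)*(p + 4)*(p)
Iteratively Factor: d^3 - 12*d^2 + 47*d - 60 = (d - 3)*(d^2 - 9*d + 20) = (d - 4)*(d - 3)*(d - 5)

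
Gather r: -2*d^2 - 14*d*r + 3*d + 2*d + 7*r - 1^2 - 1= -2*d^2 + 5*d + r*(7 - 14*d) - 2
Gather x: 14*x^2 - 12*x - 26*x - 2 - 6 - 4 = 14*x^2 - 38*x - 12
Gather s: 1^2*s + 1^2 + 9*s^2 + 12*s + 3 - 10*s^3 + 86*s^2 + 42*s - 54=-10*s^3 + 95*s^2 + 55*s - 50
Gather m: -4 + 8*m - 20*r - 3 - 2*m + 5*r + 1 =6*m - 15*r - 6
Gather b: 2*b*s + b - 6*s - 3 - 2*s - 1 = b*(2*s + 1) - 8*s - 4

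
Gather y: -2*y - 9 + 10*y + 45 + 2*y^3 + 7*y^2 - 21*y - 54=2*y^3 + 7*y^2 - 13*y - 18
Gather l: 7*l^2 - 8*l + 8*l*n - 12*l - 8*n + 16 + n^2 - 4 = 7*l^2 + l*(8*n - 20) + n^2 - 8*n + 12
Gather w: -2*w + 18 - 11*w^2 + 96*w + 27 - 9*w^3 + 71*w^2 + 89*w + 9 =-9*w^3 + 60*w^2 + 183*w + 54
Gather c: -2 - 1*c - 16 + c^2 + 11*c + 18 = c^2 + 10*c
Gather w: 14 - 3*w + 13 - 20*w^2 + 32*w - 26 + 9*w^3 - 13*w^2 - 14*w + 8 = 9*w^3 - 33*w^2 + 15*w + 9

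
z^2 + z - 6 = (z - 2)*(z + 3)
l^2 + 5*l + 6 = (l + 2)*(l + 3)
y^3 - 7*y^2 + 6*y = y*(y - 6)*(y - 1)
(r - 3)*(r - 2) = r^2 - 5*r + 6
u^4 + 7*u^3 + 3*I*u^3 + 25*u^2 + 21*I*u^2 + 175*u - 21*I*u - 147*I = (u + 7)*(u - 3*I)*(u - I)*(u + 7*I)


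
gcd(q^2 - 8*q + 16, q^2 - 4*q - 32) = 1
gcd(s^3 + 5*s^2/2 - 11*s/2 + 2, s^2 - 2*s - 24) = s + 4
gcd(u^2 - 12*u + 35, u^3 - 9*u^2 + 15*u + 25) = u - 5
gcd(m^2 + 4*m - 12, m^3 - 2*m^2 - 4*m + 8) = m - 2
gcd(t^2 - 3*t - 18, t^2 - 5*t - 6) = t - 6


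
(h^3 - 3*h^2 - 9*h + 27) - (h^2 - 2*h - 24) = h^3 - 4*h^2 - 7*h + 51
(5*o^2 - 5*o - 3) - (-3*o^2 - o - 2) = 8*o^2 - 4*o - 1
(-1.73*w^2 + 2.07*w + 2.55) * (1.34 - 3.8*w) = 6.574*w^3 - 10.1842*w^2 - 6.9162*w + 3.417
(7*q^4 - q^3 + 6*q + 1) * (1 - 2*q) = -14*q^5 + 9*q^4 - q^3 - 12*q^2 + 4*q + 1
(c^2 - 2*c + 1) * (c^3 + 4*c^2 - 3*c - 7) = c^5 + 2*c^4 - 10*c^3 + 3*c^2 + 11*c - 7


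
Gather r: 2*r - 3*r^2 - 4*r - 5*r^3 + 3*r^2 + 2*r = -5*r^3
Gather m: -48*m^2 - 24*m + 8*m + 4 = -48*m^2 - 16*m + 4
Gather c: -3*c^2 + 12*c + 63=-3*c^2 + 12*c + 63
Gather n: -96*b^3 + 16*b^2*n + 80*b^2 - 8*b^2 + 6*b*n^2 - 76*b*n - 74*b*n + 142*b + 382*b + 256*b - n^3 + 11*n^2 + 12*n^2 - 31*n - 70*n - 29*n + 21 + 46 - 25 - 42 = -96*b^3 + 72*b^2 + 780*b - n^3 + n^2*(6*b + 23) + n*(16*b^2 - 150*b - 130)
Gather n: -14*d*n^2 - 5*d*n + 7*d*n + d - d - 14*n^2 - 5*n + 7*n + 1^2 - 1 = n^2*(-14*d - 14) + n*(2*d + 2)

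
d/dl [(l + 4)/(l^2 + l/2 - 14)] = -4/(4*l^2 - 28*l + 49)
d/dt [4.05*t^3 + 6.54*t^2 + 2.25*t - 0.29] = 12.15*t^2 + 13.08*t + 2.25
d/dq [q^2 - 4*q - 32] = 2*q - 4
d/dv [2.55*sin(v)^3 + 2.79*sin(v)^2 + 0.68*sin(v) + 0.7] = (7.65*sin(v)^2 + 5.58*sin(v) + 0.68)*cos(v)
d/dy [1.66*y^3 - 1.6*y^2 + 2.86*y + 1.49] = 4.98*y^2 - 3.2*y + 2.86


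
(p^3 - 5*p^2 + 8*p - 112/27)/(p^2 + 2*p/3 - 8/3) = (9*p^2 - 33*p + 28)/(9*(p + 2))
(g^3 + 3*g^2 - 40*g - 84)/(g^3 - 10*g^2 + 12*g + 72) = (g + 7)/(g - 6)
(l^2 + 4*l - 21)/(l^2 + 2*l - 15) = (l + 7)/(l + 5)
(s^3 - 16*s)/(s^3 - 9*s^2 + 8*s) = (s^2 - 16)/(s^2 - 9*s + 8)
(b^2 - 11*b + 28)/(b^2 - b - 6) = (-b^2 + 11*b - 28)/(-b^2 + b + 6)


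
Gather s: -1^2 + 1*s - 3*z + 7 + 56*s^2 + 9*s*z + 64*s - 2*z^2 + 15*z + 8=56*s^2 + s*(9*z + 65) - 2*z^2 + 12*z + 14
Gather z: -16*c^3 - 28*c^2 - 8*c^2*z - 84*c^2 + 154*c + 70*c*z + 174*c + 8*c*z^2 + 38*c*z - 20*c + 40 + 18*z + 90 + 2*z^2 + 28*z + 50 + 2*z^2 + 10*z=-16*c^3 - 112*c^2 + 308*c + z^2*(8*c + 4) + z*(-8*c^2 + 108*c + 56) + 180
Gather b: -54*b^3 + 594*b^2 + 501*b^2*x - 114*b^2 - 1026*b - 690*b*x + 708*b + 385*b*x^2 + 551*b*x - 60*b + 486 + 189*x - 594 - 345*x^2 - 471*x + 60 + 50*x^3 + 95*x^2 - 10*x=-54*b^3 + b^2*(501*x + 480) + b*(385*x^2 - 139*x - 378) + 50*x^3 - 250*x^2 - 292*x - 48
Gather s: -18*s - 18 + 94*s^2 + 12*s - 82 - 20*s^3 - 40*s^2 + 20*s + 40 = -20*s^3 + 54*s^2 + 14*s - 60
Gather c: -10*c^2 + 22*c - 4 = -10*c^2 + 22*c - 4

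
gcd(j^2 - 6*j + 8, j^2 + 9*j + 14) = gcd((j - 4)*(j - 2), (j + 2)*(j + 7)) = 1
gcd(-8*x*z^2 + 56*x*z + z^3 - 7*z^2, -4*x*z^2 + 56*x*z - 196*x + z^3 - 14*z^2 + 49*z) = z - 7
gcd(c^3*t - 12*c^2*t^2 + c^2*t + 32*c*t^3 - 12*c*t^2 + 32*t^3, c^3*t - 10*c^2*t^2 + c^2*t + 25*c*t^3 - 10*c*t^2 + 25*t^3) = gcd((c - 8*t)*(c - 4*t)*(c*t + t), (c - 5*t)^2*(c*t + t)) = c*t + t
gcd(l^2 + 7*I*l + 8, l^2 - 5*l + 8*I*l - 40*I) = l + 8*I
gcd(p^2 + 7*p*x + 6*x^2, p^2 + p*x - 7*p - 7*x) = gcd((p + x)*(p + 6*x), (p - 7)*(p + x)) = p + x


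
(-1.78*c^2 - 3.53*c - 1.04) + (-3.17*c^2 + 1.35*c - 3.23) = -4.95*c^2 - 2.18*c - 4.27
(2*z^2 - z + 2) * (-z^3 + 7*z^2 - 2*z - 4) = -2*z^5 + 15*z^4 - 13*z^3 + 8*z^2 - 8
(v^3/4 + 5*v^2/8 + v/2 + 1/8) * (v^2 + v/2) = v^5/4 + 3*v^4/4 + 13*v^3/16 + 3*v^2/8 + v/16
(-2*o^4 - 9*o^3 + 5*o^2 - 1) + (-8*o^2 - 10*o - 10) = -2*o^4 - 9*o^3 - 3*o^2 - 10*o - 11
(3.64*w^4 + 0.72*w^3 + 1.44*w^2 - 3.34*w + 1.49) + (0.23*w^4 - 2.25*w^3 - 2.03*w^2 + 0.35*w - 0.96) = 3.87*w^4 - 1.53*w^3 - 0.59*w^2 - 2.99*w + 0.53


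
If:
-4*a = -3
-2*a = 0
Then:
No Solution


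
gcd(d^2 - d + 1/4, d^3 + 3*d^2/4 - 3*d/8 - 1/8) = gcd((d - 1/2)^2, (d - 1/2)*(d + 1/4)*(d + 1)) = d - 1/2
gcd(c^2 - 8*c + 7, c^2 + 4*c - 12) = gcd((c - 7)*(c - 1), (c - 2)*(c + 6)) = 1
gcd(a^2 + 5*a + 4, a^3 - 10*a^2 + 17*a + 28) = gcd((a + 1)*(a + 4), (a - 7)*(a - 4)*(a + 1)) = a + 1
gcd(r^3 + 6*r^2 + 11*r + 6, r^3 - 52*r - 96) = r + 2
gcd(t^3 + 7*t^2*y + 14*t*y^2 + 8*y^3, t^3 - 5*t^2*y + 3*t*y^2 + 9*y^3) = t + y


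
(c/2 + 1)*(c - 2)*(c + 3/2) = c^3/2 + 3*c^2/4 - 2*c - 3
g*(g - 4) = g^2 - 4*g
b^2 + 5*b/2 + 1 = (b + 1/2)*(b + 2)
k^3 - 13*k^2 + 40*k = k*(k - 8)*(k - 5)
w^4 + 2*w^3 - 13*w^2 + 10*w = w*(w - 2)*(w - 1)*(w + 5)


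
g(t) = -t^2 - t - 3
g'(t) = -2*t - 1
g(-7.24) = -48.18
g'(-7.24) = 13.48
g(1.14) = -5.44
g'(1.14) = -3.28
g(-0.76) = -2.82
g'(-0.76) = 0.52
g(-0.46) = -2.75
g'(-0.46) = -0.08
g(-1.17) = -3.20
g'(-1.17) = 1.34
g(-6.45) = -38.15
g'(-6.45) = 11.90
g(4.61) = -28.86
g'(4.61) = -10.22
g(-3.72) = -13.12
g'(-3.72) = 6.44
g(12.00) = -159.00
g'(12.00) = -25.00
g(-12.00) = -135.00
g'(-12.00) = 23.00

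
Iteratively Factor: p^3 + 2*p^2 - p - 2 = (p + 1)*(p^2 + p - 2) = (p - 1)*(p + 1)*(p + 2)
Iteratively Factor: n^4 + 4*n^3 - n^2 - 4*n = (n + 4)*(n^3 - n) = (n - 1)*(n + 4)*(n^2 + n) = (n - 1)*(n + 1)*(n + 4)*(n)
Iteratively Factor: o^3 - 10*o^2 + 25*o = (o)*(o^2 - 10*o + 25) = o*(o - 5)*(o - 5)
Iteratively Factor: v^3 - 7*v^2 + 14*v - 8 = (v - 4)*(v^2 - 3*v + 2) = (v - 4)*(v - 2)*(v - 1)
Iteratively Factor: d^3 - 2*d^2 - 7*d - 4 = (d - 4)*(d^2 + 2*d + 1) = (d - 4)*(d + 1)*(d + 1)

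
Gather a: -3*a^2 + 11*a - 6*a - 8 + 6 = -3*a^2 + 5*a - 2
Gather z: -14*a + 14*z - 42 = -14*a + 14*z - 42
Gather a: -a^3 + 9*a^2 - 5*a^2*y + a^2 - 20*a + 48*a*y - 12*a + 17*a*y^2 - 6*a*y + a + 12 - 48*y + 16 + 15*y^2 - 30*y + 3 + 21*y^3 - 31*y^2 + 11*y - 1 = -a^3 + a^2*(10 - 5*y) + a*(17*y^2 + 42*y - 31) + 21*y^3 - 16*y^2 - 67*y + 30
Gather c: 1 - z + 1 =2 - z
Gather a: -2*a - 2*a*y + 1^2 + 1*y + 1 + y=a*(-2*y - 2) + 2*y + 2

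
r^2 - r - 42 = (r - 7)*(r + 6)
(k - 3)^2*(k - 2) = k^3 - 8*k^2 + 21*k - 18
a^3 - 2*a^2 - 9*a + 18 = (a - 3)*(a - 2)*(a + 3)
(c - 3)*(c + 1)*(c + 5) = c^3 + 3*c^2 - 13*c - 15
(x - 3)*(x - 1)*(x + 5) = x^3 + x^2 - 17*x + 15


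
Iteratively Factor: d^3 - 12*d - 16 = (d + 2)*(d^2 - 2*d - 8) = (d - 4)*(d + 2)*(d + 2)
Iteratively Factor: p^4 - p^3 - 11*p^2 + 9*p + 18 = (p + 1)*(p^3 - 2*p^2 - 9*p + 18) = (p + 1)*(p + 3)*(p^2 - 5*p + 6) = (p - 2)*(p + 1)*(p + 3)*(p - 3)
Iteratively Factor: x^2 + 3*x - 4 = (x - 1)*(x + 4)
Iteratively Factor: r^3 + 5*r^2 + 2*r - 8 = (r + 2)*(r^2 + 3*r - 4) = (r - 1)*(r + 2)*(r + 4)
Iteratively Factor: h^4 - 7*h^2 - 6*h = (h - 3)*(h^3 + 3*h^2 + 2*h) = (h - 3)*(h + 2)*(h^2 + h) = h*(h - 3)*(h + 2)*(h + 1)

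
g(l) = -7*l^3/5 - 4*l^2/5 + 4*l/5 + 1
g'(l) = -21*l^2/5 - 8*l/5 + 4/5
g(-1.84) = 5.54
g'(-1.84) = -10.48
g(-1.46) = 2.48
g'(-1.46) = -5.82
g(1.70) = -6.83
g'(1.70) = -14.06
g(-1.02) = 0.84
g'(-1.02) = -1.94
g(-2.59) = 17.89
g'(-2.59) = -23.23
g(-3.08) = 31.85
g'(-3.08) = -34.11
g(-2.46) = 15.03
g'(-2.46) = -20.68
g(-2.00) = 7.40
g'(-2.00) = -12.80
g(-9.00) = 949.60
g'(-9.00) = -325.00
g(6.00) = -325.40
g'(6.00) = -160.00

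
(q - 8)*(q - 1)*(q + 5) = q^3 - 4*q^2 - 37*q + 40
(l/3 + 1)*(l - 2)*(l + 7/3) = l^3/3 + 10*l^2/9 - 11*l/9 - 14/3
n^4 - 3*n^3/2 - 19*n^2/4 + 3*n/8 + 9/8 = (n - 3)*(n - 1/2)*(n + 1/2)*(n + 3/2)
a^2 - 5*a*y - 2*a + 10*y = (a - 2)*(a - 5*y)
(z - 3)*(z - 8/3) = z^2 - 17*z/3 + 8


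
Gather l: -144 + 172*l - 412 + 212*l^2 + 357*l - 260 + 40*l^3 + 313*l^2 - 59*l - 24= 40*l^3 + 525*l^2 + 470*l - 840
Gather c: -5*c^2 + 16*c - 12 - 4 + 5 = -5*c^2 + 16*c - 11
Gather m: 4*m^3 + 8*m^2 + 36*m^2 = 4*m^3 + 44*m^2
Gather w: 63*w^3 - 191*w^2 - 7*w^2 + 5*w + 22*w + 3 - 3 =63*w^3 - 198*w^2 + 27*w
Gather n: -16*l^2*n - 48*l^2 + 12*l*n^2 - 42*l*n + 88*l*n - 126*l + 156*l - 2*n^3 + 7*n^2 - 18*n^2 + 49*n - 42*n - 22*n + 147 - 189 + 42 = -48*l^2 + 30*l - 2*n^3 + n^2*(12*l - 11) + n*(-16*l^2 + 46*l - 15)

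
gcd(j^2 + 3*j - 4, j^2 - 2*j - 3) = 1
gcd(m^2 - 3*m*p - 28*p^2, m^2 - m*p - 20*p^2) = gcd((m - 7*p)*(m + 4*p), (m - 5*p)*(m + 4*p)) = m + 4*p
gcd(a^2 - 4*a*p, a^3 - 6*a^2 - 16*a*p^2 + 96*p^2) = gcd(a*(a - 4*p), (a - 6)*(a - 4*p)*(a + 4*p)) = -a + 4*p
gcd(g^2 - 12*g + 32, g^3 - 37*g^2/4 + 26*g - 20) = g - 4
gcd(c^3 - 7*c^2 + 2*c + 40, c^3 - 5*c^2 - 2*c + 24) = c^2 - 2*c - 8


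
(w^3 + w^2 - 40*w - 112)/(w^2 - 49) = (w^2 + 8*w + 16)/(w + 7)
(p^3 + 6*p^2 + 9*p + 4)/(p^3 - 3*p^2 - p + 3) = (p^2 + 5*p + 4)/(p^2 - 4*p + 3)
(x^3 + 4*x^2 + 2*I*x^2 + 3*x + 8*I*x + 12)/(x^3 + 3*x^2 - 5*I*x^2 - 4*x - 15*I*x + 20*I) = (x^2 + 2*I*x + 3)/(x^2 - x*(1 + 5*I) + 5*I)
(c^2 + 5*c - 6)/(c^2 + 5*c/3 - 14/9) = 9*(c^2 + 5*c - 6)/(9*c^2 + 15*c - 14)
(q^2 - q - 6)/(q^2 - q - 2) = (-q^2 + q + 6)/(-q^2 + q + 2)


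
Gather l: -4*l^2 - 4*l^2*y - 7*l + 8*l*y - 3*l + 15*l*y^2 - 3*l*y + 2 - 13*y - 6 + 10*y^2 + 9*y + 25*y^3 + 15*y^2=l^2*(-4*y - 4) + l*(15*y^2 + 5*y - 10) + 25*y^3 + 25*y^2 - 4*y - 4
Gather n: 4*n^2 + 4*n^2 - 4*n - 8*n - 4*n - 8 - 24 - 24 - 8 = 8*n^2 - 16*n - 64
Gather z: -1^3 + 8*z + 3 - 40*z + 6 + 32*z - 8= 0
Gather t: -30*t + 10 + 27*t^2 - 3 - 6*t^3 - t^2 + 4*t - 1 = -6*t^3 + 26*t^2 - 26*t + 6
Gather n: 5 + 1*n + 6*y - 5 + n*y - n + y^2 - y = n*y + y^2 + 5*y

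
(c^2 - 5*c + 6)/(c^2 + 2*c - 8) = (c - 3)/(c + 4)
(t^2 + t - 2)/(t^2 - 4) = (t - 1)/(t - 2)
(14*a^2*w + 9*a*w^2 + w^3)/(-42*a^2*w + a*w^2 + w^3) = (2*a + w)/(-6*a + w)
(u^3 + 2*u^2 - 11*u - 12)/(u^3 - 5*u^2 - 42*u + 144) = (u^2 + 5*u + 4)/(u^2 - 2*u - 48)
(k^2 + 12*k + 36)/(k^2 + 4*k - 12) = (k + 6)/(k - 2)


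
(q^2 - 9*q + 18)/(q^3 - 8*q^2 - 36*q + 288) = (q - 3)/(q^2 - 2*q - 48)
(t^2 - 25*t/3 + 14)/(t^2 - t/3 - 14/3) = (t - 6)/(t + 2)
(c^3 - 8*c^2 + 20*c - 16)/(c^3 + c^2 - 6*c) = (c^2 - 6*c + 8)/(c*(c + 3))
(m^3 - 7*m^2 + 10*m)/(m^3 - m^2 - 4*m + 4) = m*(m - 5)/(m^2 + m - 2)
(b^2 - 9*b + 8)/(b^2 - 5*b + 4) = (b - 8)/(b - 4)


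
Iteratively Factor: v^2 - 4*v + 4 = (v - 2)*(v - 2)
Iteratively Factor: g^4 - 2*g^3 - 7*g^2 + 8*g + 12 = (g - 2)*(g^3 - 7*g - 6) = (g - 3)*(g - 2)*(g^2 + 3*g + 2) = (g - 3)*(g - 2)*(g + 2)*(g + 1)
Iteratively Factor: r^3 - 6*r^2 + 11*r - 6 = (r - 1)*(r^2 - 5*r + 6) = (r - 3)*(r - 1)*(r - 2)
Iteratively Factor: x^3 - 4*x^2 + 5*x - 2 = (x - 1)*(x^2 - 3*x + 2) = (x - 2)*(x - 1)*(x - 1)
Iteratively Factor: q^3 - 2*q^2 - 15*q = (q - 5)*(q^2 + 3*q) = (q - 5)*(q + 3)*(q)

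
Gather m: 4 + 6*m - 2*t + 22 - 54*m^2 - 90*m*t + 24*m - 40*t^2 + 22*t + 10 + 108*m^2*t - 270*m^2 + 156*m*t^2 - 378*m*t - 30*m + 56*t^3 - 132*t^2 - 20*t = m^2*(108*t - 324) + m*(156*t^2 - 468*t) + 56*t^3 - 172*t^2 + 36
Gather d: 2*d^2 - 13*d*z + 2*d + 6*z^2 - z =2*d^2 + d*(2 - 13*z) + 6*z^2 - z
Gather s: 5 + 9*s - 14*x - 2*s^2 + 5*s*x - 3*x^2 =-2*s^2 + s*(5*x + 9) - 3*x^2 - 14*x + 5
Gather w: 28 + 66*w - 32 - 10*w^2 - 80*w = -10*w^2 - 14*w - 4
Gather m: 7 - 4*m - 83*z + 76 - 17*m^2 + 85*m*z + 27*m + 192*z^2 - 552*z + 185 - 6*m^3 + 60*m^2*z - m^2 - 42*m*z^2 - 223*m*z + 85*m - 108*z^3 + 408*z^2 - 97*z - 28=-6*m^3 + m^2*(60*z - 18) + m*(-42*z^2 - 138*z + 108) - 108*z^3 + 600*z^2 - 732*z + 240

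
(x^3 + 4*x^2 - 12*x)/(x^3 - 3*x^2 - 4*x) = (-x^2 - 4*x + 12)/(-x^2 + 3*x + 4)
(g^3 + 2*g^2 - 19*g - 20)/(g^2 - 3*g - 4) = g + 5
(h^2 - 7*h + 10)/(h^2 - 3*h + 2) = (h - 5)/(h - 1)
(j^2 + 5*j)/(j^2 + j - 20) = j/(j - 4)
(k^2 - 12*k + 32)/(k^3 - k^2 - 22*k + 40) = (k - 8)/(k^2 + 3*k - 10)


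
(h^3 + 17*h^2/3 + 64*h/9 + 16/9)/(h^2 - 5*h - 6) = (9*h^3 + 51*h^2 + 64*h + 16)/(9*(h^2 - 5*h - 6))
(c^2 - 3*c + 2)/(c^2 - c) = (c - 2)/c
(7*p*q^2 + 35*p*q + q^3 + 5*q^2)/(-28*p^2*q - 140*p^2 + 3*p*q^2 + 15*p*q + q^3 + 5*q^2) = -q/(4*p - q)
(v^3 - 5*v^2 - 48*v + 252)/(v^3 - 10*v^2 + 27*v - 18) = (v^2 + v - 42)/(v^2 - 4*v + 3)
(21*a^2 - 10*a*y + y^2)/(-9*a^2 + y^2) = (-7*a + y)/(3*a + y)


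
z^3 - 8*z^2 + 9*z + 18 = (z - 6)*(z - 3)*(z + 1)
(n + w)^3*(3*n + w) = 3*n^4 + 10*n^3*w + 12*n^2*w^2 + 6*n*w^3 + w^4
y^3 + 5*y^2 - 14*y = y*(y - 2)*(y + 7)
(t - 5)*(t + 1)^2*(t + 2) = t^4 - t^3 - 15*t^2 - 23*t - 10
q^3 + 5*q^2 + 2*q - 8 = (q - 1)*(q + 2)*(q + 4)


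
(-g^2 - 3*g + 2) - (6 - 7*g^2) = 6*g^2 - 3*g - 4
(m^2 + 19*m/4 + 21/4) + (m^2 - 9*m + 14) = 2*m^2 - 17*m/4 + 77/4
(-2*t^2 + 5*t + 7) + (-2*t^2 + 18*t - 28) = -4*t^2 + 23*t - 21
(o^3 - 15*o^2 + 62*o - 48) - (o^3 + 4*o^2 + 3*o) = -19*o^2 + 59*o - 48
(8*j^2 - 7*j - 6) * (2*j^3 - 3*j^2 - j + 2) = 16*j^5 - 38*j^4 + j^3 + 41*j^2 - 8*j - 12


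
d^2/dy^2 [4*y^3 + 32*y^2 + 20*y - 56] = 24*y + 64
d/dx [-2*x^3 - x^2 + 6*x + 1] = -6*x^2 - 2*x + 6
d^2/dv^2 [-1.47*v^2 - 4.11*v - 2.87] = -2.94000000000000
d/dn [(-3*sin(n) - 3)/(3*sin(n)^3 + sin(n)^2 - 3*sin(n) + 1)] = 6*(3*sin(n)^3 + 5*sin(n)^2 + sin(n) - 2)*cos(n)/(-3*sin(n)*cos(n)^2 - cos(n)^2 + 2)^2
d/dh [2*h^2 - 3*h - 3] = 4*h - 3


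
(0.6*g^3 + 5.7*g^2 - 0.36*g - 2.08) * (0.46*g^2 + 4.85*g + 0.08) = 0.276*g^5 + 5.532*g^4 + 27.5274*g^3 - 2.2468*g^2 - 10.1168*g - 0.1664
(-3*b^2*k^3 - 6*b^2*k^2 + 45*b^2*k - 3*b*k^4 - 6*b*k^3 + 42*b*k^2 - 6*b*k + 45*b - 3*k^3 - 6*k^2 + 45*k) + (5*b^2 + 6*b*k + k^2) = -3*b^2*k^3 - 6*b^2*k^2 + 45*b^2*k + 5*b^2 - 3*b*k^4 - 6*b*k^3 + 42*b*k^2 + 45*b - 3*k^3 - 5*k^2 + 45*k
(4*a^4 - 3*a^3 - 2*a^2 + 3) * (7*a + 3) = 28*a^5 - 9*a^4 - 23*a^3 - 6*a^2 + 21*a + 9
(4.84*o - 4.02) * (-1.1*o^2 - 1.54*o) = -5.324*o^3 - 3.0316*o^2 + 6.1908*o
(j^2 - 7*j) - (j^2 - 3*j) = -4*j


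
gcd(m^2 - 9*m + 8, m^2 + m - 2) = m - 1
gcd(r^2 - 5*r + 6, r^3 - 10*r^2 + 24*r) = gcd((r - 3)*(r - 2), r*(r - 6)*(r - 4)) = 1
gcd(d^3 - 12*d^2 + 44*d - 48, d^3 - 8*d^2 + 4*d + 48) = d^2 - 10*d + 24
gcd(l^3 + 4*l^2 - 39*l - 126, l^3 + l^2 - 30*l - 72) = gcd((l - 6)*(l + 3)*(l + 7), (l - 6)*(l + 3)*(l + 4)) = l^2 - 3*l - 18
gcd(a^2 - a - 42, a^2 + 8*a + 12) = a + 6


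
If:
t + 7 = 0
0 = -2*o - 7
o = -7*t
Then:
No Solution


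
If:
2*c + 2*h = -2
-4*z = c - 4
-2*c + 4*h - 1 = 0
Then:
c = -5/6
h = -1/6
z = 29/24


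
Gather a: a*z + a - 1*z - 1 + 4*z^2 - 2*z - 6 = a*(z + 1) + 4*z^2 - 3*z - 7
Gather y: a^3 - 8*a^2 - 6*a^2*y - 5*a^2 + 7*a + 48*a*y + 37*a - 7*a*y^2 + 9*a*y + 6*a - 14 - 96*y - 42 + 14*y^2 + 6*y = a^3 - 13*a^2 + 50*a + y^2*(14 - 7*a) + y*(-6*a^2 + 57*a - 90) - 56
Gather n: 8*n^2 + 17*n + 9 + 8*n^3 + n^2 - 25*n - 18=8*n^3 + 9*n^2 - 8*n - 9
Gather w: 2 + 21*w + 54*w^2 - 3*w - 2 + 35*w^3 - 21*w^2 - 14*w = 35*w^3 + 33*w^2 + 4*w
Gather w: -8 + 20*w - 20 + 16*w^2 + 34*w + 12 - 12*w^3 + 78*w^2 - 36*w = -12*w^3 + 94*w^2 + 18*w - 16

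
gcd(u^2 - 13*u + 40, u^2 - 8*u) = u - 8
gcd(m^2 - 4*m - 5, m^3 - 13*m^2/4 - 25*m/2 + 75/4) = m - 5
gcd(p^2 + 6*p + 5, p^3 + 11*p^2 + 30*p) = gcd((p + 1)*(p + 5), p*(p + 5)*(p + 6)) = p + 5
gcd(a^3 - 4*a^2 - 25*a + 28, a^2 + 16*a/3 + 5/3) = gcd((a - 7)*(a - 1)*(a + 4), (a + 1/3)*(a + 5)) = 1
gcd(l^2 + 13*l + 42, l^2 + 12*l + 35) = l + 7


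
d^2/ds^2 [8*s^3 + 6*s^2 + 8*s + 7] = 48*s + 12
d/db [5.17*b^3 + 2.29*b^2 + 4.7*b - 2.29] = 15.51*b^2 + 4.58*b + 4.7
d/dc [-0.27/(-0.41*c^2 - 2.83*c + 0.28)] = (-0.2214*c - 0.7641)/(0.41*c^2 + 2.83*c - 0.28)^2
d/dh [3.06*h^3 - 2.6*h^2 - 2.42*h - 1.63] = 9.18*h^2 - 5.2*h - 2.42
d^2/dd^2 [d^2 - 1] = 2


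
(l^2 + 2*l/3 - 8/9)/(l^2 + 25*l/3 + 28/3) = (l - 2/3)/(l + 7)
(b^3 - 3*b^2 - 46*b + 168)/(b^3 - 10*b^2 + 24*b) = (b + 7)/b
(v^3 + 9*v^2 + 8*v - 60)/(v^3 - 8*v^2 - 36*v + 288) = (v^2 + 3*v - 10)/(v^2 - 14*v + 48)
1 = 1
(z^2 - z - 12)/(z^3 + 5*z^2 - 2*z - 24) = (z - 4)/(z^2 + 2*z - 8)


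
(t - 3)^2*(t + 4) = t^3 - 2*t^2 - 15*t + 36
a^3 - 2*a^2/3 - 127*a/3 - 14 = (a - 7)*(a + 1/3)*(a + 6)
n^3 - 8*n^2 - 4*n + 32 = (n - 8)*(n - 2)*(n + 2)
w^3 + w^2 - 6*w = w*(w - 2)*(w + 3)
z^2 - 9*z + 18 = (z - 6)*(z - 3)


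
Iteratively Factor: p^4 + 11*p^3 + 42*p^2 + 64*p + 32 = (p + 4)*(p^3 + 7*p^2 + 14*p + 8) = (p + 4)^2*(p^2 + 3*p + 2) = (p + 2)*(p + 4)^2*(p + 1)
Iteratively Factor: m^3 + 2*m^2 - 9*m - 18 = (m - 3)*(m^2 + 5*m + 6) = (m - 3)*(m + 2)*(m + 3)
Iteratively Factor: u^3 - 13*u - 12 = (u + 1)*(u^2 - u - 12) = (u - 4)*(u + 1)*(u + 3)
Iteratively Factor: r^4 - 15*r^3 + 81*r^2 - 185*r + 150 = (r - 2)*(r^3 - 13*r^2 + 55*r - 75) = (r - 5)*(r - 2)*(r^2 - 8*r + 15) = (r - 5)^2*(r - 2)*(r - 3)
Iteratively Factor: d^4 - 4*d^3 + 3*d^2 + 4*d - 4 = (d - 2)*(d^3 - 2*d^2 - d + 2) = (d - 2)^2*(d^2 - 1) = (d - 2)^2*(d + 1)*(d - 1)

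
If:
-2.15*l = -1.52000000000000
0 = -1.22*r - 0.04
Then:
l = 0.71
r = -0.03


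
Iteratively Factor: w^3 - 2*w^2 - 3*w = (w)*(w^2 - 2*w - 3) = w*(w - 3)*(w + 1)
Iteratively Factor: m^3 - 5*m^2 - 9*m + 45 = (m - 5)*(m^2 - 9) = (m - 5)*(m + 3)*(m - 3)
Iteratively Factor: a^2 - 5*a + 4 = (a - 1)*(a - 4)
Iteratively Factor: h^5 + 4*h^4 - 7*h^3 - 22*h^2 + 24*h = (h)*(h^4 + 4*h^3 - 7*h^2 - 22*h + 24) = h*(h + 4)*(h^3 - 7*h + 6) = h*(h - 1)*(h + 4)*(h^2 + h - 6) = h*(h - 1)*(h + 3)*(h + 4)*(h - 2)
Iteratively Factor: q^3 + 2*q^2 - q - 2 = (q + 2)*(q^2 - 1) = (q - 1)*(q + 2)*(q + 1)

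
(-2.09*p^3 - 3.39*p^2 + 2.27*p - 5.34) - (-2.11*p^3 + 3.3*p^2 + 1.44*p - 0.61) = 0.02*p^3 - 6.69*p^2 + 0.83*p - 4.73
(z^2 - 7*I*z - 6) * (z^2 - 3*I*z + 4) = z^4 - 10*I*z^3 - 23*z^2 - 10*I*z - 24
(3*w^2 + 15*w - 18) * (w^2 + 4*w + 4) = 3*w^4 + 27*w^3 + 54*w^2 - 12*w - 72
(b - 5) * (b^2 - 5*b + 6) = b^3 - 10*b^2 + 31*b - 30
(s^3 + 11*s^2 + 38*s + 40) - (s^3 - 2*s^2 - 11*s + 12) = 13*s^2 + 49*s + 28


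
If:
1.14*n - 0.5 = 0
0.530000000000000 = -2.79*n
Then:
No Solution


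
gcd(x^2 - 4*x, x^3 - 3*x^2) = x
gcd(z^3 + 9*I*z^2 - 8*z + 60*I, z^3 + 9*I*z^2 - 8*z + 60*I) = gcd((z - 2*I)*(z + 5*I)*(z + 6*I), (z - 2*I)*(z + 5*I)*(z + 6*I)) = z^3 + 9*I*z^2 - 8*z + 60*I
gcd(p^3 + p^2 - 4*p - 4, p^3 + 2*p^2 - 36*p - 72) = p + 2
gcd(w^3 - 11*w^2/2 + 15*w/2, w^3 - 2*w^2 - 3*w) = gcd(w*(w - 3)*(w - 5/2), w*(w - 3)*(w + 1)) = w^2 - 3*w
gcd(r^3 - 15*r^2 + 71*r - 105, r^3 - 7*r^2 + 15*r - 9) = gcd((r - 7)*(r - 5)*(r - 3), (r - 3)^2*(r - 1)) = r - 3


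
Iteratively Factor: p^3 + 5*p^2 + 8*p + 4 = (p + 2)*(p^2 + 3*p + 2) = (p + 1)*(p + 2)*(p + 2)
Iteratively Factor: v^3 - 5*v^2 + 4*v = (v - 4)*(v^2 - v) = (v - 4)*(v - 1)*(v)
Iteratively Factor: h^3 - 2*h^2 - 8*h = (h - 4)*(h^2 + 2*h) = h*(h - 4)*(h + 2)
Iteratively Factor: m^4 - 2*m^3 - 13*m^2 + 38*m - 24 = (m + 4)*(m^3 - 6*m^2 + 11*m - 6) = (m - 2)*(m + 4)*(m^2 - 4*m + 3) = (m - 3)*(m - 2)*(m + 4)*(m - 1)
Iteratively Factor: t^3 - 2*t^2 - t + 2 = (t - 1)*(t^2 - t - 2) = (t - 1)*(t + 1)*(t - 2)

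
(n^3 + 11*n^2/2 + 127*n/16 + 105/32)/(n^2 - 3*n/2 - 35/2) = (n^2 + 2*n + 15/16)/(n - 5)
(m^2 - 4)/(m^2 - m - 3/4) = 4*(4 - m^2)/(-4*m^2 + 4*m + 3)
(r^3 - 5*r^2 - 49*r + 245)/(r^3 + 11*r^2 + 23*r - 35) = (r^2 - 12*r + 35)/(r^2 + 4*r - 5)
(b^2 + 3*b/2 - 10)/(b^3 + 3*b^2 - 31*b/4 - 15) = 2/(2*b + 3)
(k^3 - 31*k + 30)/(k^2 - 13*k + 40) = (k^2 + 5*k - 6)/(k - 8)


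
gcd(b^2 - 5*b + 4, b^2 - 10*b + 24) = b - 4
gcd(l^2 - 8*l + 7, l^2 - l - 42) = l - 7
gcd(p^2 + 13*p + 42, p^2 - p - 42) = p + 6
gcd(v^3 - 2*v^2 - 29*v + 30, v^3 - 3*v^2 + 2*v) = v - 1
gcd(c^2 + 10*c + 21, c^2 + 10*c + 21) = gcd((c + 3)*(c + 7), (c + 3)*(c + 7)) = c^2 + 10*c + 21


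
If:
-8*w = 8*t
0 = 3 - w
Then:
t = -3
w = 3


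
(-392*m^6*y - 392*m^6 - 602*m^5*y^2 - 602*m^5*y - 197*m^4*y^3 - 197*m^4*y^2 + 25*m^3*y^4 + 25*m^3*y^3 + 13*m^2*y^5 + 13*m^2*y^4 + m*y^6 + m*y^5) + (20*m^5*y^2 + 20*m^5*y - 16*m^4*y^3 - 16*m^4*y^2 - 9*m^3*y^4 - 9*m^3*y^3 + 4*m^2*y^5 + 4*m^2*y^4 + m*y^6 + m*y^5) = -392*m^6*y - 392*m^6 - 582*m^5*y^2 - 582*m^5*y - 213*m^4*y^3 - 213*m^4*y^2 + 16*m^3*y^4 + 16*m^3*y^3 + 17*m^2*y^5 + 17*m^2*y^4 + 2*m*y^6 + 2*m*y^5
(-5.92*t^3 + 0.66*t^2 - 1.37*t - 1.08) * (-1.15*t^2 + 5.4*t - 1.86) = 6.808*t^5 - 32.727*t^4 + 16.1507*t^3 - 7.3836*t^2 - 3.2838*t + 2.0088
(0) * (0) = 0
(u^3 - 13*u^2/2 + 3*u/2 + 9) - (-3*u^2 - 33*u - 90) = u^3 - 7*u^2/2 + 69*u/2 + 99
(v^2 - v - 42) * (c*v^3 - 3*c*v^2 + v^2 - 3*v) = c*v^5 - 4*c*v^4 - 39*c*v^3 + 126*c*v^2 + v^4 - 4*v^3 - 39*v^2 + 126*v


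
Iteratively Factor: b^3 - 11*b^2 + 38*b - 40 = (b - 5)*(b^2 - 6*b + 8) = (b - 5)*(b - 2)*(b - 4)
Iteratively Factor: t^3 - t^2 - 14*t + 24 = (t + 4)*(t^2 - 5*t + 6) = (t - 2)*(t + 4)*(t - 3)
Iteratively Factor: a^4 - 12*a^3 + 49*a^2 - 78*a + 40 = (a - 4)*(a^3 - 8*a^2 + 17*a - 10) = (a - 4)*(a - 1)*(a^2 - 7*a + 10) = (a - 4)*(a - 2)*(a - 1)*(a - 5)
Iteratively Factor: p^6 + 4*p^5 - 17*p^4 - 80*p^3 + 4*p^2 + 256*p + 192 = (p + 3)*(p^5 + p^4 - 20*p^3 - 20*p^2 + 64*p + 64) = (p - 2)*(p + 3)*(p^4 + 3*p^3 - 14*p^2 - 48*p - 32) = (p - 2)*(p + 3)*(p + 4)*(p^3 - p^2 - 10*p - 8) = (p - 2)*(p + 2)*(p + 3)*(p + 4)*(p^2 - 3*p - 4) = (p - 4)*(p - 2)*(p + 2)*(p + 3)*(p + 4)*(p + 1)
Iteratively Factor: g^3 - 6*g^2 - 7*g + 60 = (g - 4)*(g^2 - 2*g - 15) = (g - 4)*(g + 3)*(g - 5)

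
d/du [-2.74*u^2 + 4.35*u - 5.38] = 4.35 - 5.48*u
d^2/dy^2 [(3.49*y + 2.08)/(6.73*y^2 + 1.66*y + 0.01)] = ((3.49*y + 2.08)*(13.46*y + 1.66)*(26.92*y + 3.32) - (140.9262*y + 39.5836)*(6.73*y^2 + 1.66*y + 0.01))/(6.73*y^2 + 1.66*y + 0.01)^3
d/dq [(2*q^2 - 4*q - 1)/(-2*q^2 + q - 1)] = (-6*q^2 - 8*q + 5)/(4*q^4 - 4*q^3 + 5*q^2 - 2*q + 1)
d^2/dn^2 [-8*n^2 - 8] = -16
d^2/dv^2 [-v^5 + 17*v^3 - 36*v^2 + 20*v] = -20*v^3 + 102*v - 72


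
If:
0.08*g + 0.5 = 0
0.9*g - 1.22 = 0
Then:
No Solution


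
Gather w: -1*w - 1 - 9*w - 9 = -10*w - 10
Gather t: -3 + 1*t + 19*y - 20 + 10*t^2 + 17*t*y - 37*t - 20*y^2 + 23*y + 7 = 10*t^2 + t*(17*y - 36) - 20*y^2 + 42*y - 16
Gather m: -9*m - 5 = -9*m - 5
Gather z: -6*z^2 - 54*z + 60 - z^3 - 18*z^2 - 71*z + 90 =-z^3 - 24*z^2 - 125*z + 150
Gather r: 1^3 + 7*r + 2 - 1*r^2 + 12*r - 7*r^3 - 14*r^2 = -7*r^3 - 15*r^2 + 19*r + 3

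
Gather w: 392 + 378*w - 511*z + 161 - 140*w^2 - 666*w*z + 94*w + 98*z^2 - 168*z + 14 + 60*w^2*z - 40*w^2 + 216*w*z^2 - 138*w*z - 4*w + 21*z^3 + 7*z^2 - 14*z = w^2*(60*z - 180) + w*(216*z^2 - 804*z + 468) + 21*z^3 + 105*z^2 - 693*z + 567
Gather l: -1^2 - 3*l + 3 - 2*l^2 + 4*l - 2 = -2*l^2 + l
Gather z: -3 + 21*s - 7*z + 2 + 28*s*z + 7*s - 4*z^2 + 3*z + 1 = 28*s - 4*z^2 + z*(28*s - 4)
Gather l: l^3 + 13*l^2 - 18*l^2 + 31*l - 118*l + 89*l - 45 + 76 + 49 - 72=l^3 - 5*l^2 + 2*l + 8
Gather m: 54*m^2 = 54*m^2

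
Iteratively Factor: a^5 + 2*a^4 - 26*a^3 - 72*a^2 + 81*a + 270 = (a + 3)*(a^4 - a^3 - 23*a^2 - 3*a + 90) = (a - 5)*(a + 3)*(a^3 + 4*a^2 - 3*a - 18) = (a - 5)*(a + 3)^2*(a^2 + a - 6) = (a - 5)*(a + 3)^3*(a - 2)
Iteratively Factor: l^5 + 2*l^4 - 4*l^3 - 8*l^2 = (l + 2)*(l^4 - 4*l^2) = l*(l + 2)*(l^3 - 4*l) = l*(l + 2)^2*(l^2 - 2*l) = l^2*(l + 2)^2*(l - 2)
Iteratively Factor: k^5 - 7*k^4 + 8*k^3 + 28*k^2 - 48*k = (k)*(k^4 - 7*k^3 + 8*k^2 + 28*k - 48) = k*(k - 3)*(k^3 - 4*k^2 - 4*k + 16) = k*(k - 3)*(k - 2)*(k^2 - 2*k - 8) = k*(k - 3)*(k - 2)*(k + 2)*(k - 4)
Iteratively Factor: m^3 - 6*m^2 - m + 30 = (m - 5)*(m^2 - m - 6) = (m - 5)*(m + 2)*(m - 3)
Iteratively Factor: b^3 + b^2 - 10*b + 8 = (b - 1)*(b^2 + 2*b - 8) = (b - 1)*(b + 4)*(b - 2)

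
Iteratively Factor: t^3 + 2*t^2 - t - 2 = (t - 1)*(t^2 + 3*t + 2) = (t - 1)*(t + 1)*(t + 2)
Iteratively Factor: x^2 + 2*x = (x)*(x + 2)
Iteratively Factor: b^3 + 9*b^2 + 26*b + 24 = (b + 4)*(b^2 + 5*b + 6) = (b + 3)*(b + 4)*(b + 2)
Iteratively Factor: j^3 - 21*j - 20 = (j + 4)*(j^2 - 4*j - 5) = (j + 1)*(j + 4)*(j - 5)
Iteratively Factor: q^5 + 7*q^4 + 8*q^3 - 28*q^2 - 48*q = (q)*(q^4 + 7*q^3 + 8*q^2 - 28*q - 48) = q*(q - 2)*(q^3 + 9*q^2 + 26*q + 24) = q*(q - 2)*(q + 4)*(q^2 + 5*q + 6) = q*(q - 2)*(q + 3)*(q + 4)*(q + 2)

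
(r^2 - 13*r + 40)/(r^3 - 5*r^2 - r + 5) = (r - 8)/(r^2 - 1)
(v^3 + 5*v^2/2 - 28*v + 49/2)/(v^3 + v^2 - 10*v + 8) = (2*v^2 + 7*v - 49)/(2*(v^2 + 2*v - 8))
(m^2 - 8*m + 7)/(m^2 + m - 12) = (m^2 - 8*m + 7)/(m^2 + m - 12)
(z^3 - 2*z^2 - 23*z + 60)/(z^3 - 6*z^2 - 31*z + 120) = (z - 4)/(z - 8)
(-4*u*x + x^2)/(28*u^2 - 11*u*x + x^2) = x/(-7*u + x)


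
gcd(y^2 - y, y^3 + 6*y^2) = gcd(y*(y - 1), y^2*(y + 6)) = y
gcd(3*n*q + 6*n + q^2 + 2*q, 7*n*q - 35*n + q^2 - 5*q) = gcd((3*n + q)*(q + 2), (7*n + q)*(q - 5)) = 1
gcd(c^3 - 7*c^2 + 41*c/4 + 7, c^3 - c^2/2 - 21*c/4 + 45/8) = 1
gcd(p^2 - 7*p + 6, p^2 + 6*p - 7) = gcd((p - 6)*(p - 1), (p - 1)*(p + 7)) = p - 1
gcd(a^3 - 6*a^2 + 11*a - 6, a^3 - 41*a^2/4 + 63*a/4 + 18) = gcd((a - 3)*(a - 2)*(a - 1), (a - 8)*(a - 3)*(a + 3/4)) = a - 3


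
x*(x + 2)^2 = x^3 + 4*x^2 + 4*x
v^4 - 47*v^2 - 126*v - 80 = (v - 8)*(v + 1)*(v + 2)*(v + 5)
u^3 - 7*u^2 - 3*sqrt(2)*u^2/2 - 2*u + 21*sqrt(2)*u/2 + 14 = (u - 7)*(u - 2*sqrt(2))*(u + sqrt(2)/2)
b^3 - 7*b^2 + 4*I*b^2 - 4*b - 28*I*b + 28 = (b - 7)*(b + 2*I)^2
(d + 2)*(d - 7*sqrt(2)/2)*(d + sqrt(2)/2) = d^3 - 3*sqrt(2)*d^2 + 2*d^2 - 6*sqrt(2)*d - 7*d/2 - 7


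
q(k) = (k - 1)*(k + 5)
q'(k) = 2*k + 4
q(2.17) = 8.39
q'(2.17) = 8.34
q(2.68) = 12.90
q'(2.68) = 9.36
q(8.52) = 101.67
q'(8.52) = 21.04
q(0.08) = -4.67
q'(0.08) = 4.16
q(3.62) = 22.58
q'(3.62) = 11.24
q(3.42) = 20.38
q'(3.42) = 10.84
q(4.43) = 32.34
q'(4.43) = 12.86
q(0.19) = -4.20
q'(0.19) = 4.38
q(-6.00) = 7.00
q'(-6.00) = -8.00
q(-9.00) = 40.00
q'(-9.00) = -14.00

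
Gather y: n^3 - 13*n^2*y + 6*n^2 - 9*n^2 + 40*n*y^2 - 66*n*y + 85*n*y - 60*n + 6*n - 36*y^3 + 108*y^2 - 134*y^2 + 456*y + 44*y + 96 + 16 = n^3 - 3*n^2 - 54*n - 36*y^3 + y^2*(40*n - 26) + y*(-13*n^2 + 19*n + 500) + 112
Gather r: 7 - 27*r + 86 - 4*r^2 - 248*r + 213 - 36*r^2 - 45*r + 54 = -40*r^2 - 320*r + 360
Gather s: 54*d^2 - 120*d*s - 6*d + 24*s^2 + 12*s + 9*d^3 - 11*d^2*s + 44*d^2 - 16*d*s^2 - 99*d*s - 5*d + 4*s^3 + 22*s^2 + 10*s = 9*d^3 + 98*d^2 - 11*d + 4*s^3 + s^2*(46 - 16*d) + s*(-11*d^2 - 219*d + 22)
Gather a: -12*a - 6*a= -18*a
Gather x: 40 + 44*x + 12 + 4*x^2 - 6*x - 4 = 4*x^2 + 38*x + 48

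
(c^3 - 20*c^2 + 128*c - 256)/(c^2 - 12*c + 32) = c - 8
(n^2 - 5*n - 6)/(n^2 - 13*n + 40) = (n^2 - 5*n - 6)/(n^2 - 13*n + 40)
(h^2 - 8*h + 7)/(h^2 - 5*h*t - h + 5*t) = (7 - h)/(-h + 5*t)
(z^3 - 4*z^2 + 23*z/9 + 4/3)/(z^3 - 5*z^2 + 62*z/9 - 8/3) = (3*z + 1)/(3*z - 2)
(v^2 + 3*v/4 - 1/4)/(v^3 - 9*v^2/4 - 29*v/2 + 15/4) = (v + 1)/(v^2 - 2*v - 15)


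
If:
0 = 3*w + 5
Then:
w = -5/3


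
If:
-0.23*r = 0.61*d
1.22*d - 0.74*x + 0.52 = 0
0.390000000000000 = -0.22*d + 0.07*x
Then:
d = -3.26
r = 8.64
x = -4.67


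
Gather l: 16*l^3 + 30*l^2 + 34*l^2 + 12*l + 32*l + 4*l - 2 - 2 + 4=16*l^3 + 64*l^2 + 48*l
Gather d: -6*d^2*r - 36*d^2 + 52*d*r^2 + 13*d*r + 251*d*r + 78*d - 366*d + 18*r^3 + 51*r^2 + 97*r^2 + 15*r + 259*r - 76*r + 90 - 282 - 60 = d^2*(-6*r - 36) + d*(52*r^2 + 264*r - 288) + 18*r^3 + 148*r^2 + 198*r - 252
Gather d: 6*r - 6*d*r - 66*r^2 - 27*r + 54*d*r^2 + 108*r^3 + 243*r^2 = d*(54*r^2 - 6*r) + 108*r^3 + 177*r^2 - 21*r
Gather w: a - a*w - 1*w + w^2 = a + w^2 + w*(-a - 1)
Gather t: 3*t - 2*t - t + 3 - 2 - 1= 0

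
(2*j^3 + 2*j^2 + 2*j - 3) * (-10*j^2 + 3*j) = -20*j^5 - 14*j^4 - 14*j^3 + 36*j^2 - 9*j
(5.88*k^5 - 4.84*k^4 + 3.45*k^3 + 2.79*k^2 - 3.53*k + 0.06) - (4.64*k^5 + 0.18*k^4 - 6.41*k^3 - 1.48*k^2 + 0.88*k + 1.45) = 1.24*k^5 - 5.02*k^4 + 9.86*k^3 + 4.27*k^2 - 4.41*k - 1.39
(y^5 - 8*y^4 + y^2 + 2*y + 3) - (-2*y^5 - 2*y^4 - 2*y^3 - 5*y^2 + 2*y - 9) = 3*y^5 - 6*y^4 + 2*y^3 + 6*y^2 + 12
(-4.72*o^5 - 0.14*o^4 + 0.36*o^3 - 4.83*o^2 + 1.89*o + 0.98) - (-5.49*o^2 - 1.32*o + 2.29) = -4.72*o^5 - 0.14*o^4 + 0.36*o^3 + 0.66*o^2 + 3.21*o - 1.31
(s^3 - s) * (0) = 0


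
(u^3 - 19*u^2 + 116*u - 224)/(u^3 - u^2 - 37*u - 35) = (u^2 - 12*u + 32)/(u^2 + 6*u + 5)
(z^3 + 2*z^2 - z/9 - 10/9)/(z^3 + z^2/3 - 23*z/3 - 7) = (9*z^2 + 9*z - 10)/(3*(3*z^2 - 2*z - 21))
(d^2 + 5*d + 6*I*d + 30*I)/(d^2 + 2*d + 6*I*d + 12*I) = (d + 5)/(d + 2)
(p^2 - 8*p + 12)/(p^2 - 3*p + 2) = (p - 6)/(p - 1)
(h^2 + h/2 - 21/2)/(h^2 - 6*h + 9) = (h + 7/2)/(h - 3)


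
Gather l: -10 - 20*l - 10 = -20*l - 20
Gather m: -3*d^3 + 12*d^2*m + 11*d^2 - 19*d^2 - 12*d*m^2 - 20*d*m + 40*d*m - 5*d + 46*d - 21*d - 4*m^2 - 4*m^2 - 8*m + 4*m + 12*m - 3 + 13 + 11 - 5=-3*d^3 - 8*d^2 + 20*d + m^2*(-12*d - 8) + m*(12*d^2 + 20*d + 8) + 16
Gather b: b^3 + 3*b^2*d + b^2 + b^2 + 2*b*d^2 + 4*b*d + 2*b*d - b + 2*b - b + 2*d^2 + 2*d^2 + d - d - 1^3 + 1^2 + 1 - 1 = b^3 + b^2*(3*d + 2) + b*(2*d^2 + 6*d) + 4*d^2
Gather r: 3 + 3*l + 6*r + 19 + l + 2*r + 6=4*l + 8*r + 28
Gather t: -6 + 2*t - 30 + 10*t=12*t - 36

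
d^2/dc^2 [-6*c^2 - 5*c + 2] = -12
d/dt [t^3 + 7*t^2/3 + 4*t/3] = 3*t^2 + 14*t/3 + 4/3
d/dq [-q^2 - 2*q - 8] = -2*q - 2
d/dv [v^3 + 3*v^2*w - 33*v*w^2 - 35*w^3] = 3*v^2 + 6*v*w - 33*w^2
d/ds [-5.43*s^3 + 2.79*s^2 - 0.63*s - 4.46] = -16.29*s^2 + 5.58*s - 0.63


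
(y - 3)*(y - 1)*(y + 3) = y^3 - y^2 - 9*y + 9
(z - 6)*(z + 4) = z^2 - 2*z - 24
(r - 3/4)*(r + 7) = r^2 + 25*r/4 - 21/4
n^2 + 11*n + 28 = (n + 4)*(n + 7)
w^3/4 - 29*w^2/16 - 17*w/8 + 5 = (w/4 + 1/2)*(w - 8)*(w - 5/4)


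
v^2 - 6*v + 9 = (v - 3)^2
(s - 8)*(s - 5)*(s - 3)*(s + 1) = s^4 - 15*s^3 + 63*s^2 - 41*s - 120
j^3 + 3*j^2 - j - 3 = (j - 1)*(j + 1)*(j + 3)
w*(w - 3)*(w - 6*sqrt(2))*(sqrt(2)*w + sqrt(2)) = sqrt(2)*w^4 - 12*w^3 - 2*sqrt(2)*w^3 - 3*sqrt(2)*w^2 + 24*w^2 + 36*w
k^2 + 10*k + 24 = (k + 4)*(k + 6)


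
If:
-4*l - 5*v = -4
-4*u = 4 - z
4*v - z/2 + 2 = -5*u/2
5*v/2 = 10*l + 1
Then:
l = 1/12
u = -88/15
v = 11/15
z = -292/15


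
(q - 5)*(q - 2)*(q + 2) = q^3 - 5*q^2 - 4*q + 20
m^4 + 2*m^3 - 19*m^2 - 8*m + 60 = (m - 3)*(m - 2)*(m + 2)*(m + 5)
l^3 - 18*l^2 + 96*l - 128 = (l - 8)^2*(l - 2)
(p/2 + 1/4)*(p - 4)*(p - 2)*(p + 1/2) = p^4/2 - 5*p^3/2 + 9*p^2/8 + 13*p/4 + 1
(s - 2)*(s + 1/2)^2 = s^3 - s^2 - 7*s/4 - 1/2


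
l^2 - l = l*(l - 1)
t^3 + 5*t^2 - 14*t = t*(t - 2)*(t + 7)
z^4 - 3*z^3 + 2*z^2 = z^2*(z - 2)*(z - 1)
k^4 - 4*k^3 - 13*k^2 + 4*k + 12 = (k - 6)*(k - 1)*(k + 1)*(k + 2)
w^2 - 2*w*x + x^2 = (-w + x)^2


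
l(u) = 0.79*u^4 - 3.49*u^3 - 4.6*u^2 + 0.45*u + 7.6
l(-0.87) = 6.48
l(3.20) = -69.59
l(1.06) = -0.25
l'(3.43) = -26.77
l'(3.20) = -32.66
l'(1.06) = -17.30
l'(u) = 3.16*u^3 - 10.47*u^2 - 9.2*u + 0.45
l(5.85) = 79.34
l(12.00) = 9701.32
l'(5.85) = 220.96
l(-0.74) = 6.40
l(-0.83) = 6.43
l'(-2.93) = -141.96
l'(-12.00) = -6857.31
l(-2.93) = 112.80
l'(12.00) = 3842.85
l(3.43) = -76.46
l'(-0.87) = -1.55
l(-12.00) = 21751.96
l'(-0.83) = -0.93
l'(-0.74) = 0.24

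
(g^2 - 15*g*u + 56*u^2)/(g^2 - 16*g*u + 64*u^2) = (-g + 7*u)/(-g + 8*u)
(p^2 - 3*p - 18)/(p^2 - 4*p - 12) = (p + 3)/(p + 2)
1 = 1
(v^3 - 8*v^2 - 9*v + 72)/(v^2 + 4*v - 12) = (v^3 - 8*v^2 - 9*v + 72)/(v^2 + 4*v - 12)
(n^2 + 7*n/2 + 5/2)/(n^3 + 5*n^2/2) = (n + 1)/n^2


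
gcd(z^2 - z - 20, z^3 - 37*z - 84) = z + 4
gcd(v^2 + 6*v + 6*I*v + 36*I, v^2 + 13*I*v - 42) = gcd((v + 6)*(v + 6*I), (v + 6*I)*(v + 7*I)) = v + 6*I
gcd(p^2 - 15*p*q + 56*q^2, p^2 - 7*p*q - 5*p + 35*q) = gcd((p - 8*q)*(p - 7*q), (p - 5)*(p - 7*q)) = p - 7*q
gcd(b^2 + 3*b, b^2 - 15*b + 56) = 1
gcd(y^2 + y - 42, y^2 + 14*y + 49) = y + 7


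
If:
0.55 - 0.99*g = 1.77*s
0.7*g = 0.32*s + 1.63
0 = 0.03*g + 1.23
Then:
No Solution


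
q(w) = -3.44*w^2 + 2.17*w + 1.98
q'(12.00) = -80.39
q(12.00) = -467.34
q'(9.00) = -59.75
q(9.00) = -257.13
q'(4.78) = -30.72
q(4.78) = -66.25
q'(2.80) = -17.09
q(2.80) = -18.91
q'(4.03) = -25.56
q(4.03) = -45.14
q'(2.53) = -15.24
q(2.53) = -14.55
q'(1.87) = -10.70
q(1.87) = -5.99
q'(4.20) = -26.73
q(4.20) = -49.59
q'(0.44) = -0.86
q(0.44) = 2.27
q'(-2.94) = 22.40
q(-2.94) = -34.13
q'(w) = 2.17 - 6.88*w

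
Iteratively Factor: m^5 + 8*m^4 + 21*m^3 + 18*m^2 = (m)*(m^4 + 8*m^3 + 21*m^2 + 18*m) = m*(m + 3)*(m^3 + 5*m^2 + 6*m) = m*(m + 3)^2*(m^2 + 2*m) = m*(m + 2)*(m + 3)^2*(m)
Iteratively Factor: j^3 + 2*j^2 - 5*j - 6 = (j - 2)*(j^2 + 4*j + 3) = (j - 2)*(j + 1)*(j + 3)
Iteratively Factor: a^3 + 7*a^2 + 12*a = (a + 4)*(a^2 + 3*a) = a*(a + 4)*(a + 3)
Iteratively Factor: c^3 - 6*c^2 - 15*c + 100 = (c - 5)*(c^2 - c - 20) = (c - 5)*(c + 4)*(c - 5)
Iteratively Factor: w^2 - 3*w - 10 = (w + 2)*(w - 5)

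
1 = 1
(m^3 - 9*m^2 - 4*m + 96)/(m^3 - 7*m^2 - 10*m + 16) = (m^2 - m - 12)/(m^2 + m - 2)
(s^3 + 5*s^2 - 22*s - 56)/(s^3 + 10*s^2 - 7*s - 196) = (s + 2)/(s + 7)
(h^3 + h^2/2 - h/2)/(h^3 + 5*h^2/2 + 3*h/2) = (2*h - 1)/(2*h + 3)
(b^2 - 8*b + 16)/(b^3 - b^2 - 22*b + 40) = (b - 4)/(b^2 + 3*b - 10)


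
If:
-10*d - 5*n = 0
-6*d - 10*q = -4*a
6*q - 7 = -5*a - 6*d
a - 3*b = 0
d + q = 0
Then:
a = 7/5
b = 7/15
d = -7/5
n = 14/5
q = 7/5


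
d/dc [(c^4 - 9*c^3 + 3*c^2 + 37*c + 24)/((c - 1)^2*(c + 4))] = (c^5 + 5*c^4 - 37*c^3 + 31*c^2 - 244*c - 316)/(c^5 + 5*c^4 - 5*c^3 - 25*c^2 + 40*c - 16)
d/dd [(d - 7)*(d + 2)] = 2*d - 5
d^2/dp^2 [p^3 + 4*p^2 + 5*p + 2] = 6*p + 8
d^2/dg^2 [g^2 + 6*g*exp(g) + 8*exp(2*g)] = 6*g*exp(g) + 32*exp(2*g) + 12*exp(g) + 2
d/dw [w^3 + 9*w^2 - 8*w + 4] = 3*w^2 + 18*w - 8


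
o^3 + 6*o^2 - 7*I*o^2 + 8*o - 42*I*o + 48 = (o + 6)*(o - 8*I)*(o + I)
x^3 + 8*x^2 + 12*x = x*(x + 2)*(x + 6)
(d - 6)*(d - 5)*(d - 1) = d^3 - 12*d^2 + 41*d - 30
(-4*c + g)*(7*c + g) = -28*c^2 + 3*c*g + g^2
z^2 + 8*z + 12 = (z + 2)*(z + 6)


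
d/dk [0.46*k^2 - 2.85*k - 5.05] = 0.92*k - 2.85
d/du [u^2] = 2*u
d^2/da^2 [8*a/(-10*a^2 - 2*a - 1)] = 32*(-2*a*(10*a + 1)^2 + (15*a + 1)*(10*a^2 + 2*a + 1))/(10*a^2 + 2*a + 1)^3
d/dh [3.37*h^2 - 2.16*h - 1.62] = 6.74*h - 2.16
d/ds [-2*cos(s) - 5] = 2*sin(s)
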